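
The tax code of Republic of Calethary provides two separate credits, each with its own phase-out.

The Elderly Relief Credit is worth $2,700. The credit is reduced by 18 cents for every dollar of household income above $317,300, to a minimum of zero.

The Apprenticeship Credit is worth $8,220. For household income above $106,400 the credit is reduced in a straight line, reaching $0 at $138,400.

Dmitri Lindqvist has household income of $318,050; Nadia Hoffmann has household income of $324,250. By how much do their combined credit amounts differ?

Dmitri ($318,050): Elderly Relief Credit: 18% of the $750 excess over $317,300 is $135; credit = $2,700 − $135 = $2,565. Apprenticeship Credit: $318,050 is at or above $138,400, so the credit is $0. total $2,565 + $0 = $2,565
Nadia ($324,250): Elderly Relief Credit: 18% of the $6,950 excess over $317,300 is $1,251; credit = $2,700 − $1,251 = $1,449. Apprenticeship Credit: $324,250 is at or above $138,400, so the credit is $0. total $1,449 + $0 = $1,449
Difference: |$2,565 − $1,449| = $1,116.

$1,116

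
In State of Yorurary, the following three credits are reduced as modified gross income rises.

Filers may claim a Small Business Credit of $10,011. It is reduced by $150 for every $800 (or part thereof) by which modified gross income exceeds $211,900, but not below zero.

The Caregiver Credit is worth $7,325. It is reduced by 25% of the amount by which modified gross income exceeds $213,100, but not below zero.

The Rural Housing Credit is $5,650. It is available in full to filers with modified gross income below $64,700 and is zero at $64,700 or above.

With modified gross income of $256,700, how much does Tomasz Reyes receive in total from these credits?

Small Business Credit: income exceeds $211,900 by $44,800, which is 56 full-or-partial $800 increments; reduction = 56 × $150 = $8,400, leaving $1,611.
Caregiver Credit: 25% of the $43,600 excess over $213,100 is $10,900 ≥ base, so the credit is $0.
Rural Housing Credit: $256,700 meets or exceeds the $64,700 cutoff, so the credit is $0.
Total: $1,611 + $0 + $0 = $1,611.

$1,611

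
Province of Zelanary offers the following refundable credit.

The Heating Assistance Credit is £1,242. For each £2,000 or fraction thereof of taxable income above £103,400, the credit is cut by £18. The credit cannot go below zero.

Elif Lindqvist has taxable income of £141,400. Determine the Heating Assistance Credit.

£900

Heating Assistance Credit: income exceeds £103,400 by £38,000, which is 19 full-or-partial £2,000 increments; reduction = 19 × £18 = £342, leaving £900.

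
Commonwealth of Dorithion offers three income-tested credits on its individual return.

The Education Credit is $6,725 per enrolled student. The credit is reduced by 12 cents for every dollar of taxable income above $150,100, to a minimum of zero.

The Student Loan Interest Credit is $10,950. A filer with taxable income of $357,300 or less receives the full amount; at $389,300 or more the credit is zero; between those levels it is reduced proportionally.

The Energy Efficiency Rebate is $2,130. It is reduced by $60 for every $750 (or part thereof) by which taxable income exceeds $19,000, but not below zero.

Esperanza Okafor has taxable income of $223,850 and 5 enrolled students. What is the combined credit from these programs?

$35,725

Education Credit: base = 5 × $6,725 = $33,625. 12% of the $73,750 excess over $150,100 is $8,850; credit = $33,625 − $8,850 = $24,775.
Student Loan Interest Credit: $223,850 is at or below the $357,300 threshold, so the full $10,950 applies.
Energy Efficiency Rebate: income exceeds $19,000 by $204,850 → 274 increments × $60 = $16,440 ≥ base, so the credit is $0.
Total: $24,775 + $10,950 + $0 = $35,725.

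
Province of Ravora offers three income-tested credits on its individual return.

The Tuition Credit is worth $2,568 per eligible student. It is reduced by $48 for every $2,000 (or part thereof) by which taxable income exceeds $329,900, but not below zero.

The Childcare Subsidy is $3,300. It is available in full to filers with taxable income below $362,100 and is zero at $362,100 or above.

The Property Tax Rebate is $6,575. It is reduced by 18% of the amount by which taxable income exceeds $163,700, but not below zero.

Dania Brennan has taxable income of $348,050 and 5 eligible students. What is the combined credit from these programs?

$15,660

Tuition Credit: base = 5 × $2,568 = $12,840. income exceeds $329,900 by $18,150, which is 10 full-or-partial $2,000 increments; reduction = 10 × $48 = $480, leaving $12,360.
Childcare Subsidy: $348,050 is below the $362,100 cutoff, so the full $3,300 applies.
Property Tax Rebate: 18% of the $184,350 excess over $163,700 is $33,183 ≥ base, so the credit is $0.
Total: $12,360 + $3,300 + $0 = $15,660.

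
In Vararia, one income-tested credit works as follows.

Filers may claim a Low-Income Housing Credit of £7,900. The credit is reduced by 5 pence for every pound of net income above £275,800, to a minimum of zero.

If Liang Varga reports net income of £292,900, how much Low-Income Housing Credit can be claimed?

£7,045

Low-Income Housing Credit: 5% of the £17,100 excess over £275,800 is £855; credit = £7,900 − £855 = £7,045.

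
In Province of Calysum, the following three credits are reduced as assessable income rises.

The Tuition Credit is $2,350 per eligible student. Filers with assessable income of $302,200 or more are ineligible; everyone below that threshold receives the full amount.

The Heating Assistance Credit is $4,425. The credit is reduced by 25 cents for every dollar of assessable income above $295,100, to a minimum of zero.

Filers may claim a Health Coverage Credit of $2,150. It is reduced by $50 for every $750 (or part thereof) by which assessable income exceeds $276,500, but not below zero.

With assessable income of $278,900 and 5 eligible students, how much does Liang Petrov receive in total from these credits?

Tuition Credit: base = 5 × $2,350 = $11,750. $278,900 is below the $302,200 cutoff, so the full $11,750 applies.
Heating Assistance Credit: $278,900 is at or below the $295,100 threshold, so the full $4,425 applies.
Health Coverage Credit: income exceeds $276,500 by $2,400, which is 4 full-or-partial $750 increments; reduction = 4 × $50 = $200, leaving $1,950.
Total: $11,750 + $4,425 + $1,950 = $18,125.

$18,125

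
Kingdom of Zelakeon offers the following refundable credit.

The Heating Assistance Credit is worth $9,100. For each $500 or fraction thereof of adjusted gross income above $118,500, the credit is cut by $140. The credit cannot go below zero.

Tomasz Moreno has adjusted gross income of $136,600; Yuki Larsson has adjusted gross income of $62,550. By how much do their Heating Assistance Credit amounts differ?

$5,180

Tomasz ($136,600): Heating Assistance Credit: income exceeds $118,500 by $18,100, which is 37 full-or-partial $500 increments; reduction = 37 × $140 = $5,180, leaving $3,920.
Yuki ($62,550): Heating Assistance Credit: $62,550 is at or below the $118,500 threshold, so the full $9,100 applies.
Difference: |$3,920 − $9,100| = $5,180.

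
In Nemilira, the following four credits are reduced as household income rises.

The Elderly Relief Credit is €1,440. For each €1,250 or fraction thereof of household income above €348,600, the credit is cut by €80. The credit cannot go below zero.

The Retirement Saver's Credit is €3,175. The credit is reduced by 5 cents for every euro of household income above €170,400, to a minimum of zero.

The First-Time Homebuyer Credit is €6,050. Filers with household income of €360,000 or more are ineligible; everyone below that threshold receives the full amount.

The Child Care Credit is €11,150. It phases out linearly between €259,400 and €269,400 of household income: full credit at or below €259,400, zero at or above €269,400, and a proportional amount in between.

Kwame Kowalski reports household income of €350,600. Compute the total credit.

Elderly Relief Credit: income exceeds €348,600 by €2,000, which is 2 full-or-partial €1,250 increments; reduction = 2 × €80 = €160, leaving €1,280.
Retirement Saver's Credit: 5% of the €180,200 excess over €170,400 is €9,010 ≥ base, so the credit is €0.
First-Time Homebuyer Credit: €350,600 is below the €360,000 cutoff, so the full €6,050 applies.
Child Care Credit: €350,600 is at or above €269,400, so the credit is €0.
Total: €1,280 + €0 + €6,050 + €0 = €7,330.

€7,330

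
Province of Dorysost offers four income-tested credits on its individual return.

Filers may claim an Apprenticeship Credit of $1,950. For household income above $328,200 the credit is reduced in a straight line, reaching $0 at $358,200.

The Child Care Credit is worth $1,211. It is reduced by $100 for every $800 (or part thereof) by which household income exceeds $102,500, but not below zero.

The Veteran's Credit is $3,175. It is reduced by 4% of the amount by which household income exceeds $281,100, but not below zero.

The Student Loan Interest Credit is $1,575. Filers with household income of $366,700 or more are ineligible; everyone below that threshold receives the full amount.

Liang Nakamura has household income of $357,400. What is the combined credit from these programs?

Apprenticeship Credit: $357,400 is $29,200 into a $30,000 phase-out range, leaving 800/30,000 of the credit: $1,950 × 800/30,000 = $52.
Child Care Credit: income exceeds $102,500 by $254,900 → 319 increments × $100 = $31,900 ≥ base, so the credit is $0.
Veteran's Credit: 4% of the $76,300 excess over $281,100 is $3,052; credit = $3,175 − $3,052 = $123.
Student Loan Interest Credit: $357,400 is below the $366,700 cutoff, so the full $1,575 applies.
Total: $52 + $0 + $123 + $1,575 = $1,750.

$1,750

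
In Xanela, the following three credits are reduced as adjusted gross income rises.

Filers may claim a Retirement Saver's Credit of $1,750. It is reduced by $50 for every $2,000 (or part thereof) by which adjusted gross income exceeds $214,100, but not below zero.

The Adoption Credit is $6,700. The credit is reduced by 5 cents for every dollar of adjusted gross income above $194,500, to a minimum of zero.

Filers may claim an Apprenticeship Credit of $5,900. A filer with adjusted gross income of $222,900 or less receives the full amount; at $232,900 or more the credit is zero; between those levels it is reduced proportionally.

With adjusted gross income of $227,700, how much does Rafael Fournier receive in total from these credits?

Retirement Saver's Credit: income exceeds $214,100 by $13,600, which is 7 full-or-partial $2,000 increments; reduction = 7 × $50 = $350, leaving $1,400.
Adoption Credit: 5% of the $33,200 excess over $194,500 is $1,660; credit = $6,700 − $1,660 = $5,040.
Apprenticeship Credit: $227,700 is $4,800 into a $10,000 phase-out range, leaving 5,200/10,000 of the credit: $5,900 × 5,200/10,000 = $3,068.
Total: $1,400 + $5,040 + $3,068 = $9,508.

$9,508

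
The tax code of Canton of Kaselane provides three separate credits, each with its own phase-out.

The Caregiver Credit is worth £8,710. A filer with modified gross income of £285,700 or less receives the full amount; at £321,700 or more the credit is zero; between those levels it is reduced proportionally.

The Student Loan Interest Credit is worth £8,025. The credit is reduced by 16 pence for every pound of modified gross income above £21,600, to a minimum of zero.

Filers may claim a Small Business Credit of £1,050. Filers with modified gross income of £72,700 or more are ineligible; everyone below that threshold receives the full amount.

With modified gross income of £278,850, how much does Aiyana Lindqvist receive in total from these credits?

Caregiver Credit: £278,850 is at or below the £285,700 threshold, so the full £8,710 applies.
Student Loan Interest Credit: 16% of the £257,250 excess over £21,600 is £41,160 ≥ base, so the credit is £0.
Small Business Credit: £278,850 meets or exceeds the £72,700 cutoff, so the credit is £0.
Total: £8,710 + £0 + £0 = £8,710.

£8,710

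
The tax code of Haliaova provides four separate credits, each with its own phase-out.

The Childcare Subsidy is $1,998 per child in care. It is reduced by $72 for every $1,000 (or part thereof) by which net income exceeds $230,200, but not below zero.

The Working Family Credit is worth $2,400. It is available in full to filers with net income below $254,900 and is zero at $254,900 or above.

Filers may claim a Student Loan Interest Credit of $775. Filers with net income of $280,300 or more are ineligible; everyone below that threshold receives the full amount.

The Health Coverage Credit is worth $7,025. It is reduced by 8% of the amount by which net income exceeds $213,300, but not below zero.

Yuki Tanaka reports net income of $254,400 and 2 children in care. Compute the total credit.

$9,108

Childcare Subsidy: base = 2 × $1,998 = $3,996. income exceeds $230,200 by $24,200, which is 25 full-or-partial $1,000 increments; reduction = 25 × $72 = $1,800, leaving $2,196.
Working Family Credit: $254,400 is below the $254,900 cutoff, so the full $2,400 applies.
Student Loan Interest Credit: $254,400 is below the $280,300 cutoff, so the full $775 applies.
Health Coverage Credit: 8% of the $41,100 excess over $213,300 is $3,288; credit = $7,025 − $3,288 = $3,737.
Total: $2,196 + $2,400 + $775 + $3,737 = $9,108.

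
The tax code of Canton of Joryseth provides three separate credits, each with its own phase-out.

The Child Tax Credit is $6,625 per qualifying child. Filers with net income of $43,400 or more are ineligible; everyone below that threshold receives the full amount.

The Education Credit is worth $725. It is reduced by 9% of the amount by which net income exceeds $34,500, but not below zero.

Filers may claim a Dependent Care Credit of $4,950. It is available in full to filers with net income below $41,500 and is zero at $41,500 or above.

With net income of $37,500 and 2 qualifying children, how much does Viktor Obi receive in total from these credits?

$18,655

Child Tax Credit: base = 2 × $6,625 = $13,250. $37,500 is below the $43,400 cutoff, so the full $13,250 applies.
Education Credit: 9% of the $3,000 excess over $34,500 is $270; credit = $725 − $270 = $455.
Dependent Care Credit: $37,500 is below the $41,500 cutoff, so the full $4,950 applies.
Total: $13,250 + $455 + $4,950 = $18,655.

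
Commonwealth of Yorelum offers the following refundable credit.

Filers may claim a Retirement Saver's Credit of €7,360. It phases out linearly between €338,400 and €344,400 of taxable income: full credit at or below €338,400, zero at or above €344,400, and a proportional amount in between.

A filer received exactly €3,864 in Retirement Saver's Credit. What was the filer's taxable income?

€3,864 is 3,864/7,360 of the full €7,360, so 3,496/7,360 of the €6,000 range has been used: income = €338,400 + €6,000 × 3,496/7,360 = €341,250.

€341,250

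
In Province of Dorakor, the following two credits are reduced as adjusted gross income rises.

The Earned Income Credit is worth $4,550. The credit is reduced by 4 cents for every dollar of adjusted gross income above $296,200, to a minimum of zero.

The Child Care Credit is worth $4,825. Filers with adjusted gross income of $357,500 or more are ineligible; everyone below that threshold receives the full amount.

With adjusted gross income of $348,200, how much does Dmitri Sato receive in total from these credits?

$7,295

Earned Income Credit: 4% of the $52,000 excess over $296,200 is $2,080; credit = $4,550 − $2,080 = $2,470.
Child Care Credit: $348,200 is below the $357,500 cutoff, so the full $4,825 applies.
Total: $2,470 + $4,825 = $7,295.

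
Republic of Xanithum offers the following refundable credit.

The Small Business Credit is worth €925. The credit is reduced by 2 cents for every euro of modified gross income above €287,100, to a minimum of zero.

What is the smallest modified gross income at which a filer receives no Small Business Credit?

The credit falls by 2% of each euro above €287,100, so it reaches zero when the excess is €925 / 2% = €46,250: income = €287,100 + €46,250 = €333,350.

€333,350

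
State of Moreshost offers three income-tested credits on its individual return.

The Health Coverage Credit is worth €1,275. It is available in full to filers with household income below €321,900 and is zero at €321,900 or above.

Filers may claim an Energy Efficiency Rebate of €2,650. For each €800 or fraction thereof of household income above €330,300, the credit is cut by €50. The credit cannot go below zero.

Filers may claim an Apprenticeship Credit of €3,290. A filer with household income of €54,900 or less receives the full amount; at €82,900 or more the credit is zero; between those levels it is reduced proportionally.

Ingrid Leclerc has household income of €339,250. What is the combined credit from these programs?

€2,050

Health Coverage Credit: €339,250 meets or exceeds the €321,900 cutoff, so the credit is €0.
Energy Efficiency Rebate: income exceeds €330,300 by €8,950, which is 12 full-or-partial €800 increments; reduction = 12 × €50 = €600, leaving €2,050.
Apprenticeship Credit: €339,250 is at or above €82,900, so the credit is €0.
Total: €0 + €2,050 + €0 = €2,050.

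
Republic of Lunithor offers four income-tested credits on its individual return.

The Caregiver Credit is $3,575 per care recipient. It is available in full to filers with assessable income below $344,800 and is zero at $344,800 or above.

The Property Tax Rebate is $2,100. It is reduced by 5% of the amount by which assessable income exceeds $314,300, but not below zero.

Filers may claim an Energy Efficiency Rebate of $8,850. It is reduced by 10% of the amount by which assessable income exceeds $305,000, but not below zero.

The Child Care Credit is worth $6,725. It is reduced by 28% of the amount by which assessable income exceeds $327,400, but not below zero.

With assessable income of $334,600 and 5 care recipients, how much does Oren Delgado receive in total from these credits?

Caregiver Credit: base = 5 × $3,575 = $17,875. $334,600 is below the $344,800 cutoff, so the full $17,875 applies.
Property Tax Rebate: 5% of the $20,300 excess over $314,300 is $1,015; credit = $2,100 − $1,015 = $1,085.
Energy Efficiency Rebate: 10% of the $29,600 excess over $305,000 is $2,960; credit = $8,850 − $2,960 = $5,890.
Child Care Credit: 28% of the $7,200 excess over $327,400 is $2,016; credit = $6,725 − $2,016 = $4,709.
Total: $17,875 + $1,085 + $5,890 + $4,709 = $29,559.

$29,559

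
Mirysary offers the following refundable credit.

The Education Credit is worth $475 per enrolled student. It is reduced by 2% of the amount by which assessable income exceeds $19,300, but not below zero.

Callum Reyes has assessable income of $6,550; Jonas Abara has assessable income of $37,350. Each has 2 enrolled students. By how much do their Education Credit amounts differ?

$361

Callum ($6,550): Education Credit: base = 2 × $475 = $950. $6,550 is at or below the $19,300 threshold, so the full $950 applies.
Jonas ($37,350): Education Credit: base = 2 × $475 = $950. 2% of the $18,050 excess over $19,300 is $361; credit = $950 − $361 = $589.
Difference: |$950 − $589| = $361.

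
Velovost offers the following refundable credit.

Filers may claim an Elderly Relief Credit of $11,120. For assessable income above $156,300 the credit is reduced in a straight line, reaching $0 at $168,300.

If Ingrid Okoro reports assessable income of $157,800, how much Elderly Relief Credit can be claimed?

Elderly Relief Credit: $157,800 is $1,500 into a $12,000 phase-out range, leaving 10,500/12,000 of the credit: $11,120 × 10,500/12,000 = $9,730.

$9,730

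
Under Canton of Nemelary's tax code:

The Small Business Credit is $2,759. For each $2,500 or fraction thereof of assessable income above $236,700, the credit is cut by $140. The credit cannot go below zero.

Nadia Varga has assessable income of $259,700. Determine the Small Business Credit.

Small Business Credit: income exceeds $236,700 by $23,000, which is 10 full-or-partial $2,500 increments; reduction = 10 × $140 = $1,400, leaving $1,359.

$1,359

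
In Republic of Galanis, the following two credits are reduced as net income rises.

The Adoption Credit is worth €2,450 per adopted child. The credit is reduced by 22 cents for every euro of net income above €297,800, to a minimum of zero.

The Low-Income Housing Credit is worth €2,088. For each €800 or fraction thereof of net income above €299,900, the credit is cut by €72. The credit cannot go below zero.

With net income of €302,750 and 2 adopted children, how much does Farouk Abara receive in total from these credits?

Adoption Credit: base = 2 × €2,450 = €4,900. 22% of the €4,950 excess over €297,800 is €1,089; credit = €4,900 − €1,089 = €3,811.
Low-Income Housing Credit: income exceeds €299,900 by €2,850, which is 4 full-or-partial €800 increments; reduction = 4 × €72 = €288, leaving €1,800.
Total: €3,811 + €1,800 = €5,611.

€5,611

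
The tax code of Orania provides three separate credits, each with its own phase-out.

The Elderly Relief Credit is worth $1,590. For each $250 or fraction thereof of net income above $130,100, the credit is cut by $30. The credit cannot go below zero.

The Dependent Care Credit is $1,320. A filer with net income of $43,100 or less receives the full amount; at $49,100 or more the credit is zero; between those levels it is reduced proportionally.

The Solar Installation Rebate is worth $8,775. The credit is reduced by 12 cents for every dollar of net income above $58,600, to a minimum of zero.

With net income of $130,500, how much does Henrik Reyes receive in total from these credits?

Elderly Relief Credit: income exceeds $130,100 by $400, which is 2 full-or-partial $250 increments; reduction = 2 × $30 = $60, leaving $1,530.
Dependent Care Credit: $130,500 is at or above $49,100, so the credit is $0.
Solar Installation Rebate: 12% of the $71,900 excess over $58,600 is $8,628; credit = $8,775 − $8,628 = $147.
Total: $1,530 + $0 + $147 = $1,677.

$1,677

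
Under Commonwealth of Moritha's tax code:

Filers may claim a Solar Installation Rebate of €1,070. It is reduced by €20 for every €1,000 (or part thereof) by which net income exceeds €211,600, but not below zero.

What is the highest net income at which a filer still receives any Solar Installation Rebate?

After 53 increments the reduction is 53 × €20 = €1,060, leaving €10; one more increment wipes it out. Increment 53 ends at excess 53 × €1,000 = €53,000, so the highest qualifying income is €211,600 + €53,000 = €264,600.

€264,600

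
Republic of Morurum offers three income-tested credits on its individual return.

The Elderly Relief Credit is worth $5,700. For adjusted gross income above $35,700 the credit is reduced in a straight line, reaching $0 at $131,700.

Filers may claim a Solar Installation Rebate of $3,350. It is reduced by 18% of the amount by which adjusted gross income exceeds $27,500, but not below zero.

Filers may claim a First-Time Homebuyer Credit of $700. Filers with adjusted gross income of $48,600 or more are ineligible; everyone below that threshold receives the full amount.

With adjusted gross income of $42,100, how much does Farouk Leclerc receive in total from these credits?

$6,742

Elderly Relief Credit: $42,100 is $6,400 into a $96,000 phase-out range, leaving 89,600/96,000 of the credit: $5,700 × 89,600/96,000 = $5,320.
Solar Installation Rebate: 18% of the $14,600 excess over $27,500 is $2,628; credit = $3,350 − $2,628 = $722.
First-Time Homebuyer Credit: $42,100 is below the $48,600 cutoff, so the full $700 applies.
Total: $5,320 + $722 + $700 = $6,742.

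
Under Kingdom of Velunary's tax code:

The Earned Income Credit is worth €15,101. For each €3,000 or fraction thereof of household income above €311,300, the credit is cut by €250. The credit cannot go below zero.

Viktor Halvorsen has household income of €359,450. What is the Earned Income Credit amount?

€10,851

Earned Income Credit: income exceeds €311,300 by €48,150, which is 17 full-or-partial €3,000 increments; reduction = 17 × €250 = €4,250, leaving €10,851.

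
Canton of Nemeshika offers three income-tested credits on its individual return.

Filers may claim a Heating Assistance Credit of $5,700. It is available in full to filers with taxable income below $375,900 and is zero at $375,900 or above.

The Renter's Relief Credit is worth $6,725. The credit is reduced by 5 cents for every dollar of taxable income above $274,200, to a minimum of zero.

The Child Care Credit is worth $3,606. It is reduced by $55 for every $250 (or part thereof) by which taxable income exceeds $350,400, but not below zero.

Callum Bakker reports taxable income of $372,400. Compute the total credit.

$7,515

Heating Assistance Credit: $372,400 is below the $375,900 cutoff, so the full $5,700 applies.
Renter's Relief Credit: 5% of the $98,200 excess over $274,200 is $4,910; credit = $6,725 − $4,910 = $1,815.
Child Care Credit: income exceeds $350,400 by $22,000 → 88 increments × $55 = $4,840 ≥ base, so the credit is $0.
Total: $5,700 + $1,815 + $0 = $7,515.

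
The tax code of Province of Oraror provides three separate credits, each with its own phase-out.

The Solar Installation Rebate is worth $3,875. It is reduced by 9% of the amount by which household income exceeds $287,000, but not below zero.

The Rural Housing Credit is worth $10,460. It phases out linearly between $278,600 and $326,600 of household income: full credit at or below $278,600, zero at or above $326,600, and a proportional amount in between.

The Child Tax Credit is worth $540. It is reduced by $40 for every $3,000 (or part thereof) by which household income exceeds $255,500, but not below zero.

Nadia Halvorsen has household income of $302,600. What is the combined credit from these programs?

Solar Installation Rebate: 9% of the $15,600 excess over $287,000 is $1,404; credit = $3,875 − $1,404 = $2,471.
Rural Housing Credit: $302,600 is $24,000 into a $48,000 phase-out range, leaving 24,000/48,000 of the credit: $10,460 × 24,000/48,000 = $5,230.
Child Tax Credit: income exceeds $255,500 by $47,100 → 16 increments × $40 = $640 ≥ base, so the credit is $0.
Total: $2,471 + $5,230 + $0 = $7,701.

$7,701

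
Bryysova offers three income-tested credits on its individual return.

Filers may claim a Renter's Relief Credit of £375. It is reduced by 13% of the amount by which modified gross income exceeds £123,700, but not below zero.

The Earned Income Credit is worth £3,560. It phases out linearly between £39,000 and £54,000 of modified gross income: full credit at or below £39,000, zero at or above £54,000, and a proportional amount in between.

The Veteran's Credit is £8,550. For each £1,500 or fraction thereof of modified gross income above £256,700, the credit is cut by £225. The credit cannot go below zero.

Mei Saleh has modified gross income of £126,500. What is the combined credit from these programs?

Renter's Relief Credit: 13% of the £2,800 excess over £123,700 is £364; credit = £375 − £364 = £11.
Earned Income Credit: £126,500 is at or above £54,000, so the credit is £0.
Veteran's Credit: £126,500 is at or below the £256,700 threshold, so the full £8,550 applies.
Total: £11 + £0 + £8,550 = £8,561.

£8,561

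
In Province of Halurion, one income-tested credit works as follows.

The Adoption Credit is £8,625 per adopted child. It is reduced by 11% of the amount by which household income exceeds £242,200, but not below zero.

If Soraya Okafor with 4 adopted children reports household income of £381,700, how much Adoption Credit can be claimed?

Adoption Credit: base = 4 × £8,625 = £34,500. 11% of the £139,500 excess over £242,200 is £15,345; credit = £34,500 − £15,345 = £19,155.

£19,155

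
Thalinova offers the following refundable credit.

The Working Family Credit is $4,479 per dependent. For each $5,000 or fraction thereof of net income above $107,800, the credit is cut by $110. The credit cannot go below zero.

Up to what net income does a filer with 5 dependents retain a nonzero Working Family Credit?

Full credit = 5 × $4,479 = $22,395.
After 203 increments the reduction is 203 × $110 = $22,330, leaving $65; one more increment wipes it out. Increment 203 ends at excess 203 × $5,000 = $1,015,000, so the highest qualifying income is $107,800 + $1,015,000 = $1,122,800.

$1,122,800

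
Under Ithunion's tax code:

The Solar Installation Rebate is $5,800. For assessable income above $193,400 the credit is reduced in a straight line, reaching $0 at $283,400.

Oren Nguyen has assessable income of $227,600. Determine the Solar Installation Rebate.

$3,596

Solar Installation Rebate: $227,600 is $34,200 into a $90,000 phase-out range, leaving 55,800/90,000 of the credit: $5,800 × 55,800/90,000 = $3,596.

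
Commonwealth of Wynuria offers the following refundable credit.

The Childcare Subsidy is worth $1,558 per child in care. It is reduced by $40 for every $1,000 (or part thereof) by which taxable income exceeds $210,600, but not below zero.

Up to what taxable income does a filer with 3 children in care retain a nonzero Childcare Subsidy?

Full credit = 3 × $1,558 = $4,674.
After 116 increments the reduction is 116 × $40 = $4,640, leaving $34; one more increment wipes it out. Increment 116 ends at excess 116 × $1,000 = $116,000, so the highest qualifying income is $210,600 + $116,000 = $326,600.

$326,600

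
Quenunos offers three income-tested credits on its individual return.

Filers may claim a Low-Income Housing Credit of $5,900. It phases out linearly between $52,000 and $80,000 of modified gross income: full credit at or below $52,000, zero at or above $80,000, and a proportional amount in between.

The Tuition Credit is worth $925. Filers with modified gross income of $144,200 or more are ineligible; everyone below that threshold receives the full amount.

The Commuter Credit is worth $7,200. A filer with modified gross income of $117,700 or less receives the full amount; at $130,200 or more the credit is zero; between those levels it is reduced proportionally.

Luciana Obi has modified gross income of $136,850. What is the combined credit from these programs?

$925

Low-Income Housing Credit: $136,850 is at or above $80,000, so the credit is $0.
Tuition Credit: $136,850 is below the $144,200 cutoff, so the full $925 applies.
Commuter Credit: $136,850 is at or above $130,200, so the credit is $0.
Total: $0 + $925 + $0 = $925.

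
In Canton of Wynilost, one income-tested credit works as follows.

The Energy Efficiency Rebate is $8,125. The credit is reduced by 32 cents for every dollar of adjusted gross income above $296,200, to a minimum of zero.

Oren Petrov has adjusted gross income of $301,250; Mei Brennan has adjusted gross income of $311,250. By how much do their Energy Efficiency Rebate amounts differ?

$3,200

Oren ($301,250): Energy Efficiency Rebate: 32% of the $5,050 excess over $296,200 is $1,616; credit = $8,125 − $1,616 = $6,509.
Mei ($311,250): Energy Efficiency Rebate: 32% of the $15,050 excess over $296,200 is $4,816; credit = $8,125 − $4,816 = $3,309.
Difference: |$6,509 − $3,309| = $3,200.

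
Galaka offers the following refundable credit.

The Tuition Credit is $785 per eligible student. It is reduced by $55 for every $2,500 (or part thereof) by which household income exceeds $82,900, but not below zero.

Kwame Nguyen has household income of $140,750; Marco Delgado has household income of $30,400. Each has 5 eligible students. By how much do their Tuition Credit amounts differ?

$1,320

Kwame ($140,750): Tuition Credit: base = 5 × $785 = $3,925. income exceeds $82,900 by $57,850, which is 24 full-or-partial $2,500 increments; reduction = 24 × $55 = $1,320, leaving $2,605.
Marco ($30,400): Tuition Credit: base = 5 × $785 = $3,925. $30,400 is at or below the $82,900 threshold, so the full $3,925 applies.
Difference: |$2,605 − $3,925| = $1,320.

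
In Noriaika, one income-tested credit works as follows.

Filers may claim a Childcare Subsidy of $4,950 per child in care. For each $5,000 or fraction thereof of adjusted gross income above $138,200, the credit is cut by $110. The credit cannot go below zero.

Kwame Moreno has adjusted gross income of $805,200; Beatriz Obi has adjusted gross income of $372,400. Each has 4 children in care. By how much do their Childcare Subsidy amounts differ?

$9,570

Kwame ($805,200): Childcare Subsidy: base = 4 × $4,950 = $19,800. income exceeds $138,200 by $667,000, which is 134 full-or-partial $5,000 increments; reduction = 134 × $110 = $14,740, leaving $5,060.
Beatriz ($372,400): Childcare Subsidy: base = 4 × $4,950 = $19,800. income exceeds $138,200 by $234,200, which is 47 full-or-partial $5,000 increments; reduction = 47 × $110 = $5,170, leaving $14,630.
Difference: |$5,060 − $14,630| = $9,570.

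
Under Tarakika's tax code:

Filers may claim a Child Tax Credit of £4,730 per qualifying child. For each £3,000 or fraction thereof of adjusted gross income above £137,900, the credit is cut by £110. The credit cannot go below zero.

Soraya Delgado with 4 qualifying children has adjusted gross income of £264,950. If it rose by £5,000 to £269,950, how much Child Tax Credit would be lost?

At £264,950 — base = 4 × £4,730 = £18,920. income exceeds £137,900 by £127,050, which is 43 full-or-partial £3,000 increments; reduction = 43 × £110 = £4,730, leaving £14,190.
At £269,950 — base = 4 × £4,730 = £18,920. income exceeds £137,900 by £132,050, which is 45 full-or-partial £3,000 increments; reduction = 45 × £110 = £4,950, leaving £13,970.
Lost: £14,190 − £13,970 = £220.

£220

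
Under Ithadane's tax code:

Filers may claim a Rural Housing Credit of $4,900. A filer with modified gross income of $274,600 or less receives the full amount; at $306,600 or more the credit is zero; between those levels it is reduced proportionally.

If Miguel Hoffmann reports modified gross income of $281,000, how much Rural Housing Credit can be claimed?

Rural Housing Credit: $281,000 is $6,400 into a $32,000 phase-out range, leaving 25,600/32,000 of the credit: $4,900 × 25,600/32,000 = $3,920.

$3,920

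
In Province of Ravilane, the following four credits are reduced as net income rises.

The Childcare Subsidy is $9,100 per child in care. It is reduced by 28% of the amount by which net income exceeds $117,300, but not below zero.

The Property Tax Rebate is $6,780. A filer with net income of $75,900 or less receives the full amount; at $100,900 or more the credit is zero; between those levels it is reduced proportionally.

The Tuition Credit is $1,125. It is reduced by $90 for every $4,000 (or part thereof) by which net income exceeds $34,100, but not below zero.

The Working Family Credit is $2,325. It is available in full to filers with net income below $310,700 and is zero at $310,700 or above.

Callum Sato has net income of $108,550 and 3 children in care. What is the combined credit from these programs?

$29,625

Childcare Subsidy: base = 3 × $9,100 = $27,300. $108,550 is at or below the $117,300 threshold, so the full $27,300 applies.
Property Tax Rebate: $108,550 is at or above $100,900, so the credit is $0.
Tuition Credit: income exceeds $34,100 by $74,450 → 19 increments × $90 = $1,710 ≥ base, so the credit is $0.
Working Family Credit: $108,550 is below the $310,700 cutoff, so the full $2,325 applies.
Total: $27,300 + $0 + $0 + $2,325 = $29,625.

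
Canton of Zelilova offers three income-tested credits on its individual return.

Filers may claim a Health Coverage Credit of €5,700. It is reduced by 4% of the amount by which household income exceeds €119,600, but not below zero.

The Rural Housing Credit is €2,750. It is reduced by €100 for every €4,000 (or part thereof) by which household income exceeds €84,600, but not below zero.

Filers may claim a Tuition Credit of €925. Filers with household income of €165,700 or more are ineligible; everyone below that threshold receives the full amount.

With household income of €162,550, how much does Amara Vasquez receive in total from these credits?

€5,657

Health Coverage Credit: 4% of the €42,950 excess over €119,600 is €1,718; credit = €5,700 − €1,718 = €3,982.
Rural Housing Credit: income exceeds €84,600 by €77,950, which is 20 full-or-partial €4,000 increments; reduction = 20 × €100 = €2,000, leaving €750.
Tuition Credit: €162,550 is below the €165,700 cutoff, so the full €925 applies.
Total: €3,982 + €750 + €925 = €5,657.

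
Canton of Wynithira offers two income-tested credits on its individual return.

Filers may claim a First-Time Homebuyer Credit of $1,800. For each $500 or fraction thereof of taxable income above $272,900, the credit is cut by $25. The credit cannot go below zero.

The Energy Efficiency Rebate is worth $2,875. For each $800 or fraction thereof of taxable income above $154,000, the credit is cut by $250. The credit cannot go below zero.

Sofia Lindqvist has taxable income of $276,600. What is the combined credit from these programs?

$1,600

First-Time Homebuyer Credit: income exceeds $272,900 by $3,700, which is 8 full-or-partial $500 increments; reduction = 8 × $25 = $200, leaving $1,600.
Energy Efficiency Rebate: income exceeds $154,000 by $122,600 → 154 increments × $250 = $38,500 ≥ base, so the credit is $0.
Total: $1,600 + $0 = $1,600.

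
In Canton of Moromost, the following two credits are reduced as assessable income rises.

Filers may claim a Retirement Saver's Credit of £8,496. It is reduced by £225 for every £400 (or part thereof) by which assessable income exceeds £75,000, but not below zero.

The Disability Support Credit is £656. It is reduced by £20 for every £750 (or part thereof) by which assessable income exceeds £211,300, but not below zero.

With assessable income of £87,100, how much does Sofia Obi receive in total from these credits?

£2,177

Retirement Saver's Credit: income exceeds £75,000 by £12,100, which is 31 full-or-partial £400 increments; reduction = 31 × £225 = £6,975, leaving £1,521.
Disability Support Credit: £87,100 is at or below the £211,300 threshold, so the full £656 applies.
Total: £1,521 + £656 = £2,177.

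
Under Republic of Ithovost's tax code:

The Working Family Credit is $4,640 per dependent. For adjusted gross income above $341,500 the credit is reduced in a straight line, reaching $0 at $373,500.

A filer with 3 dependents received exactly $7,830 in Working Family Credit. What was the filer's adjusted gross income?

$355,500

Full credit = 3 × $4,640 = $13,920.
$7,830 is 7,830/13,920 of the full $13,920, so 6,090/13,920 of the $32,000 range has been used: income = $341,500 + $32,000 × 6,090/13,920 = $355,500.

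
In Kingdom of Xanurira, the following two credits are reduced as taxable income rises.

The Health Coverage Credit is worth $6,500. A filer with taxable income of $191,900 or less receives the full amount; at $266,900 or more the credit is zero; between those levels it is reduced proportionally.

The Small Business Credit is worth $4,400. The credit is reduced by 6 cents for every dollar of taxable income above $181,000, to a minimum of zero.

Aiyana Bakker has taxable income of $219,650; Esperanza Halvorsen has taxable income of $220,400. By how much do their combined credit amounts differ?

$110

Aiyana ($219,650): Health Coverage Credit: $219,650 is $27,750 into a $75,000 phase-out range, leaving 47,250/75,000 of the credit: $6,500 × 47,250/75,000 = $4,095. Small Business Credit: 6% of the $38,650 excess over $181,000 is $2,319; credit = $4,400 − $2,319 = $2,081. total $4,095 + $2,081 = $6,176
Esperanza ($220,400): Health Coverage Credit: $220,400 is $28,500 into a $75,000 phase-out range, leaving 46,500/75,000 of the credit: $6,500 × 46,500/75,000 = $4,030. Small Business Credit: 6% of the $39,400 excess over $181,000 is $2,364; credit = $4,400 − $2,364 = $2,036. total $4,030 + $2,036 = $6,066
Difference: |$6,176 − $6,066| = $110.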